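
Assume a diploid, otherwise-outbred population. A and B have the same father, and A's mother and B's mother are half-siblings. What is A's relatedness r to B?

Independent pedigree routes through distinct common ancestors add.
A and B are related in two ways: half-sibs through their shared father (r = 1/4) and half first cousins through their mothers (r = 1/16).
r = 1/4 + 1/16 = 0.3125.

0.3125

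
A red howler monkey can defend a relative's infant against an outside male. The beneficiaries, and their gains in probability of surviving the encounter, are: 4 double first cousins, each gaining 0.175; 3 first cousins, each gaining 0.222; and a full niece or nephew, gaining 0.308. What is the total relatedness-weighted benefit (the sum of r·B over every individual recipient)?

r to a double first cousin = 1/4 (double first cousins share both grandparent pairs — four paths of length 4: r = 4·(1/2)^4 = 1/4).
r to a first cousin = 0.125 (first cousins share one grandparent pair — two paths of length 4: r = 2·(1/2)^4 = 1/8).
r to a full niece or nephew = 1/4 (full aunt/uncle↔niece/nephew: two paths of length 3 through the shared grandparent pair: r = 2·(1/2)^3 = 1/4).
Summing one r·B term per recipient: 4·0.25·0.175 + 3·0.125·0.222 + 1·0.25·0.308 = 0.33525.

0.33525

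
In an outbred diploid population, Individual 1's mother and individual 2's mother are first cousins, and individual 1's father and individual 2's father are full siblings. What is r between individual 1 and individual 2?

Wright's path rule: contributions from independent ancestry routes add.
Individual 1 and individual 2 are related in two ways: second cousins through their mothers (r = 1/32) and first cousins through their fathers (r = 1/8).
r = 1/32 + 1/8 = 0.15625.

0.15625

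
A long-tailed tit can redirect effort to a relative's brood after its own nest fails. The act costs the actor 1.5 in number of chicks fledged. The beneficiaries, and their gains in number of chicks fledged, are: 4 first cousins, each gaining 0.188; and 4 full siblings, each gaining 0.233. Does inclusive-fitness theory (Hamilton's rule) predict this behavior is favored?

No

Hamilton's rule: the trait is favored when the sum of r·B over every recipient exceeds the actor's cost C.
r to a first cousin = 1/8 (first cousins share one grandparent pair — two paths of length 4: r = 2·(1/2)^4 = 1/8).
r to a full sibling = 0.5 (full sibs share both parents — two paths of length 2: r = 2·(1/2)^2 = 1/2).
Summing one r·B term per recipient: 4·0.125·0.188 + 4·0.5·0.233 = 0.56.
0.56 < 1.5: the indirect benefit is less than the cost.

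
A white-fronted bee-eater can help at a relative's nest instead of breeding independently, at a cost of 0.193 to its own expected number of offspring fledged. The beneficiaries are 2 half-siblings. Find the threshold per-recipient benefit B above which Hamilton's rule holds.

r to a half-sibling = 1/4 (half-sibs share one parent — one path of length 2: r = (1/2)^2 = 1/4).
Hamilton's rule with n recipients of equal r: n·r·B > C, so B > C/(n·r) = 0.193/(2·0.25) = 0.386.

0.386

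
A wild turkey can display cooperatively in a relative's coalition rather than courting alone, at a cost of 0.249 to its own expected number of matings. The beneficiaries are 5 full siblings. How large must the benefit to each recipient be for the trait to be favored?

r to a full sibling = 0.5 (full sibs share both parents — two paths of length 2: r = 2·(1/2)^2 = 1/2).
Hamilton's rule with n recipients of equal r: n·r·B > C, so B > C/(n·r) = 0.249/(5·0.5) = 0.0996.

0.0996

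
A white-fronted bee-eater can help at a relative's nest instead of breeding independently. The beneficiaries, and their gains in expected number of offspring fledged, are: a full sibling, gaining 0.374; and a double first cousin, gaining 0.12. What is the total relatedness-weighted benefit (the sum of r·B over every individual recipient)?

r to a full sibling = 0.5 (full sibs share both parents — two paths of length 2: r = 2·(1/2)^2 = 1/2).
r to a double first cousin = 0.25 (double first cousins share both grandparent pairs — four paths of length 4: r = 4·(1/2)^4 = 1/4).
Summing one r·B term per recipient: 1·0.5·0.374 + 1·0.25·0.12 = 0.217.

0.217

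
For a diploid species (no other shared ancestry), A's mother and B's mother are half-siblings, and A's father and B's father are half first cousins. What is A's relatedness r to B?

0.078125

Independent pedigree routes through distinct common ancestors add.
A and B are related in two ways: half first cousins through their mothers (r = 1/16) and half second cousins through their fathers (r = 1/64).
r = 1/16 + 1/64 = 5/64 = 0.078125.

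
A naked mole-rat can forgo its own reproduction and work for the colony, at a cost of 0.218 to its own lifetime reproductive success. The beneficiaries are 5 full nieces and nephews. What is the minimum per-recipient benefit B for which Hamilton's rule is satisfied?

r to a full niece or nephew = 0.25 (full aunt/uncle↔niece/nephew: two paths of length 3 through the shared grandparent pair: r = 2·(1/2)^3 = 1/4).
Hamilton's rule with n recipients of equal r: n·r·B > C, so B > C/(n·r) = 0.218/(5·0.25) = 0.1744.

0.1744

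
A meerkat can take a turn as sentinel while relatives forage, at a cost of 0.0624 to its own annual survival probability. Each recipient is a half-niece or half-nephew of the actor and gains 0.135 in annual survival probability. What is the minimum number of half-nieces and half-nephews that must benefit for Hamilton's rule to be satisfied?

r to a half-niece or half-nephew = 0.125 (half-aunt/uncle↔niece/nephew: one path of length 3: r = (1/2)^3 = 1/8).
Hamilton's rule: n·r·B > C  ⇒  n > C/(r·B) = 0.0624/(0.125·0.135) = 3.698.
The smallest integer exceeding 3.698 is 4.

4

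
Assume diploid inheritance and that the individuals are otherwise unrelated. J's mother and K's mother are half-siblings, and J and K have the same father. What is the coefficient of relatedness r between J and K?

With two independent routes of shared ancestry, r is the sum of the two contributions.
J and K are related in two ways: half first cousins through their mothers (r = 1/16) and half-sibs through their shared father (r = 1/4).
r = 1/16 + 1/4 = 5/16 = 0.3125.

0.3125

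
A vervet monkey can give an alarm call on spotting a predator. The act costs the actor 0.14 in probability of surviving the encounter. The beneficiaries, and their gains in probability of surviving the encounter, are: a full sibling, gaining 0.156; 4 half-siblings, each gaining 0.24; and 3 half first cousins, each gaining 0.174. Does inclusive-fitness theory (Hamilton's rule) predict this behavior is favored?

Yes

Hamilton's rule: the trait is favored when the sum of r·B over every recipient exceeds the actor's cost C.
r to a full sibling = 0.5 (full sibs share both parents — two paths of length 2: r = 2·(1/2)^2 = 1/2).
r to a half-sibling = 0.25 (half-sibs share one parent — one path of length 2: r = (1/2)^2 = 1/4).
r to a half first cousin = 0.0625 (half first cousins share one grandparent — one path of length 4: r = (1/2)^4 = 1/16).
Summing one r·B term per recipient: 1·0.5·0.156 + 4·0.25·0.24 + 3·0.0625·0.174 = 0.350625.
0.350625 > 0.14: the indirect benefit exceeds the cost.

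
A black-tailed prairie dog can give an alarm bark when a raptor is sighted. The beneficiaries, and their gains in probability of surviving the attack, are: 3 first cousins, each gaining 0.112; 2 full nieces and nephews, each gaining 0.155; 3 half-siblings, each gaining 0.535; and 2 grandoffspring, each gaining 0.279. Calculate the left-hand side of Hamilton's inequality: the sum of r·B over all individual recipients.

0.66025

r to a first cousin = 0.125 (first cousins share one grandparent pair — two paths of length 4: r = 2·(1/2)^4 = 1/8).
r to a full niece or nephew = 1/4 (full aunt/uncle↔niece/nephew: two paths of length 3 through the shared grandparent pair: r = 2·(1/2)^3 = 1/4).
r to a half-sibling = 0.25 (half-sibs share one parent — one path of length 2: r = (1/2)^2 = 1/4).
r to a grandoffspring = 1/4 (two parent–offspring links: r = (1/2)^2 = 1/4).
Summing one r·B term per recipient: 3·0.125·0.112 + 2·0.25·0.155 + 3·0.25·0.535 + 2·0.25·0.279 = 0.66025.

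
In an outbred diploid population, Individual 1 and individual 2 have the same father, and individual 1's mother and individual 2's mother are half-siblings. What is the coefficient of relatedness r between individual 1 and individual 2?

Wright's path rule: contributions from independent ancestry routes add.
Individual 1 and individual 2 are related in two ways: half-sibs through their shared father (r = 1/4) and half first cousins through their mothers (r = 1/16).
r = 1/4 + 1/16 = 0.3125.

0.3125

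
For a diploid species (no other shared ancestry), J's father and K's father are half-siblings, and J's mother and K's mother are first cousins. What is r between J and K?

0.09375

With two independent routes of shared ancestry, r is the sum of the two contributions.
J and K are related in two ways: half first cousins through their fathers (r = 1/16) and second cousins through their mothers (r = 1/32).
r = 1/16 + 1/32 = 3/32 = 0.09375.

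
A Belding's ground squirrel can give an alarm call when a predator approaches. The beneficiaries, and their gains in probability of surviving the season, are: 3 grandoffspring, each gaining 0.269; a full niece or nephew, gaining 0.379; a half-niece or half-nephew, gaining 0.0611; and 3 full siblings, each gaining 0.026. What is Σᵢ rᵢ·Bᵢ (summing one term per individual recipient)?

0.3431375

r to a grandoffspring = 0.25 (two parent–offspring links: r = (1/2)^2 = 1/4).
r to a full niece or nephew = 1/4 (full aunt/uncle↔niece/nephew: two paths of length 3 through the shared grandparent pair: r = 2·(1/2)^3 = 1/4).
r to a half-niece or half-nephew = 1/8 (half-aunt/uncle↔niece/nephew: one path of length 3: r = (1/2)^3 = 1/8).
r to a full sibling = 1/2 (full sibs share both parents — two paths of length 2: r = 2·(1/2)^2 = 1/2).
Summing one r·B term per recipient: 3·0.25·0.269 + 1·0.25·0.379 + 1·0.125·0.0611 + 3·0.5·0.026 = 0.3431375.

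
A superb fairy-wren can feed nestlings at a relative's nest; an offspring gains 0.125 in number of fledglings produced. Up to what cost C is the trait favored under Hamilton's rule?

r to an offspring = 0.5 (one parent–offspring link: r = (1/2)^1 = 1/2).
Hamilton's rule: n·r·B > C, so the trait is favored while C < n·r·B = 1·0.5·0.125 = 0.0625.

0.0625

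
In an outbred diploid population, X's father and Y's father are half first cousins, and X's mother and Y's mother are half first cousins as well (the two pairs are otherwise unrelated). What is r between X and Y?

0.03125

Relatedness sums over independent paths through distinct common ancestors.
X and Y are related in two ways: half second cousins through their fathers (r = 1/64) and half second cousins through their mothers (r = 1/64).
r = 1/64 + 1/64 = 0.03125.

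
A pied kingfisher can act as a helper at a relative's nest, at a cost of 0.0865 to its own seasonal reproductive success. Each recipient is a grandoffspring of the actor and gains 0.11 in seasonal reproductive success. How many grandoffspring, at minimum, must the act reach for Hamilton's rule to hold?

4

r to a grandoffspring = 1/4 (two parent–offspring links: r = (1/2)^2 = 1/4).
Hamilton's rule: n·r·B > C  ⇒  n > C/(r·B) = 0.0865/(0.25·0.11) = 3.145.
The smallest integer exceeding 3.145 is 4.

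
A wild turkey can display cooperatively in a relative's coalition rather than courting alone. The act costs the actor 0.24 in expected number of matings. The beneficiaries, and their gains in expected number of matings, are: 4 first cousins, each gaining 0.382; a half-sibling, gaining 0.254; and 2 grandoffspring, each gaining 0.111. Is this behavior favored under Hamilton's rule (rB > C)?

Hamilton's rule: the trait is favored when the sum of r·B over every recipient exceeds the actor's cost C.
r to a first cousin = 0.125 (first cousins share one grandparent pair — two paths of length 4: r = 2·(1/2)^4 = 1/8).
r to a half-sibling = 0.25 (half-sibs share one parent — one path of length 2: r = (1/2)^2 = 1/4).
r to a grandoffspring = 1/4 (two parent–offspring links: r = (1/2)^2 = 1/4).
Summing one r·B term per recipient: 4·0.125·0.382 + 1·0.25·0.254 + 2·0.25·0.111 = 0.31.
0.31 > 0.24: the indirect benefit exceeds the cost.

Yes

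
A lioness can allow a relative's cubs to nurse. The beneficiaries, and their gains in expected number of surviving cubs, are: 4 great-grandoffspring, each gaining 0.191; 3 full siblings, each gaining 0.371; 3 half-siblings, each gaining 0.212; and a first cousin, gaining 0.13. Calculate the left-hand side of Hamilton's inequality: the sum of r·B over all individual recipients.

r to a great-grandoffspring = 1/8 (three parent–offspring links: r = (1/2)^3 = 1/8).
r to a full sibling = 0.5 (full sibs share both parents — two paths of length 2: r = 2·(1/2)^2 = 1/2).
r to a half-sibling = 1/4 (half-sibs share one parent — one path of length 2: r = (1/2)^2 = 1/4).
r to a first cousin = 0.125 (first cousins share one grandparent pair — two paths of length 4: r = 2·(1/2)^4 = 1/8).
Summing one r·B term per recipient: 4·0.125·0.191 + 3·0.5·0.371 + 3·0.25·0.212 + 1·0.125·0.13 = 0.82725.

0.82725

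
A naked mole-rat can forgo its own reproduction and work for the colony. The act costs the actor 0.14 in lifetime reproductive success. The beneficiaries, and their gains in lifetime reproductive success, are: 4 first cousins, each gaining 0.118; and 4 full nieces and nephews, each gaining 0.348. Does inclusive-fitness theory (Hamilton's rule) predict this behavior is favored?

Hamilton's rule: the trait is favored when the sum of r·B over every recipient exceeds the actor's cost C.
r to a first cousin = 1/8 (first cousins share one grandparent pair — two paths of length 4: r = 2·(1/2)^4 = 1/8).
r to a full niece or nephew = 1/4 (full aunt/uncle↔niece/nephew: two paths of length 3 through the shared grandparent pair: r = 2·(1/2)^3 = 1/4).
Summing one r·B term per recipient: 4·0.125·0.118 + 4·0.25·0.348 = 0.407.
0.407 > 0.14: the indirect benefit exceeds the cost.

Yes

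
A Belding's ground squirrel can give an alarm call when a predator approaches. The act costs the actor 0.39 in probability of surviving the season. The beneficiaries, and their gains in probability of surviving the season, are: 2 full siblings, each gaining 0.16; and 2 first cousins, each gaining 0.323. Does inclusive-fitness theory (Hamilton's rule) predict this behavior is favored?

Hamilton's rule: the trait is favored when the sum of r·B over every recipient exceeds the actor's cost C.
r to a full sibling = 1/2 (full sibs share both parents — two paths of length 2: r = 2·(1/2)^2 = 1/2).
r to a first cousin = 0.125 (first cousins share one grandparent pair — two paths of length 4: r = 2·(1/2)^4 = 1/8).
Summing one r·B term per recipient: 2·0.5·0.16 + 2·0.125·0.323 = 0.24075.
0.24075 < 0.39: the indirect benefit is less than the cost.

No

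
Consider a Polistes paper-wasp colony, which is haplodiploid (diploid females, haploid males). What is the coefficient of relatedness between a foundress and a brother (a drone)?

0.25

Her haploid brother carries none of their father's genes and a random half of their mother's genome; that half matches the maternal half of her own genome with probability 1/2: r = 1/2 · 1/2 = 1/4.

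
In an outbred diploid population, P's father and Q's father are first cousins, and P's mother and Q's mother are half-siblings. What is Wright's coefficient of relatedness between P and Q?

Wright's path rule: contributions from independent ancestry routes add.
P and Q are related in two ways: second cousins through their fathers (r = 1/32) and half first cousins through their mothers (r = 1/16).
r = 1/32 + 1/16 = 0.09375.

0.09375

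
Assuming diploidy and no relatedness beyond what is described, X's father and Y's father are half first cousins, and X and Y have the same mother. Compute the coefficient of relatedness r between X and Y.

0.265625

Relatedness sums over independent paths through distinct common ancestors.
X and Y are related in two ways: half second cousins through their fathers (r = 1/64) and half-sibs through their shared mother (r = 1/4).
r = 1/64 + 1/4 = 17/64 = 0.265625.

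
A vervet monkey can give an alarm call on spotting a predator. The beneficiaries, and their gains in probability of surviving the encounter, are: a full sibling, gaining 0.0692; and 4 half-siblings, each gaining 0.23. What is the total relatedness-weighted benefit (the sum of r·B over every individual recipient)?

0.2646

r to a full sibling = 1/2 (full sibs share both parents — two paths of length 2: r = 2·(1/2)^2 = 1/2).
r to a half-sibling = 1/4 (half-sibs share one parent — one path of length 2: r = (1/2)^2 = 1/4).
Summing one r·B term per recipient: 1·0.5·0.0692 + 4·0.25·0.23 = 0.2646.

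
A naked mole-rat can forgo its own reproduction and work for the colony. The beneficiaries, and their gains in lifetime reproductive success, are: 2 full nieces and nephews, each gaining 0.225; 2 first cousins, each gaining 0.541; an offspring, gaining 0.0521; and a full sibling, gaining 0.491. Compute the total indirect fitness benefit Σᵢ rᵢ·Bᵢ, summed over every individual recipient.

r to a full niece or nephew = 1/4 (full aunt/uncle↔niece/nephew: two paths of length 3 through the shared grandparent pair: r = 2·(1/2)^3 = 1/4).
r to a first cousin = 0.125 (first cousins share one grandparent pair — two paths of length 4: r = 2·(1/2)^4 = 1/8).
r to an offspring = 0.5 (one parent–offspring link: r = (1/2)^1 = 1/2).
r to a full sibling = 0.5 (full sibs share both parents — two paths of length 2: r = 2·(1/2)^2 = 1/2).
Summing one r·B term per recipient: 2·0.25·0.225 + 2·0.125·0.541 + 1·0.5·0.0521 + 1·0.5·0.491 = 0.5193.

0.5193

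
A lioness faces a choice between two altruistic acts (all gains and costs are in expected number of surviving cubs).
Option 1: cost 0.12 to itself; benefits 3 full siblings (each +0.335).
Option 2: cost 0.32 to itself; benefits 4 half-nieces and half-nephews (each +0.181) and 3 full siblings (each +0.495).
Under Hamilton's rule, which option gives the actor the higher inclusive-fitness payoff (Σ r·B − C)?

Option 2

Option 1: r to a full sibling = 0.5.
Option 1: Σ r·B − C = (3·0.5·0.335) − 0.12 = 0.3825.
Option 2: r to a half-niece or half-nephew = 0.125.
Option 2: r to a full sibling = 0.5.
Option 2: Σ r·B − C = (4·0.125·0.181 + 3·0.5·0.495) − 0.32 = 0.513.
Option 2 has the higher net inclusive-fitness payoff.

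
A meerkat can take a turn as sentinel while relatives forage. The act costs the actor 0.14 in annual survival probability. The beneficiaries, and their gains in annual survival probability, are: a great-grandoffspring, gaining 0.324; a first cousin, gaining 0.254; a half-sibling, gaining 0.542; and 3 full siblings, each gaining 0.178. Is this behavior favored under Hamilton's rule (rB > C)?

Yes

Hamilton's rule: the trait is favored when the sum of r·B over every recipient exceeds the actor's cost C.
r to a great-grandoffspring = 1/8 (three parent–offspring links: r = (1/2)^3 = 1/8).
r to a first cousin = 0.125 (first cousins share one grandparent pair — two paths of length 4: r = 2·(1/2)^4 = 1/8).
r to a half-sibling = 0.25 (half-sibs share one parent — one path of length 2: r = (1/2)^2 = 1/4).
r to a full sibling = 1/2 (full sibs share both parents — two paths of length 2: r = 2·(1/2)^2 = 1/2).
Summing one r·B term per recipient: 1·0.125·0.324 + 1·0.125·0.254 + 1·0.25·0.542 + 3·0.5·0.178 = 0.47475.
0.47475 > 0.14: the indirect benefit exceeds the cost.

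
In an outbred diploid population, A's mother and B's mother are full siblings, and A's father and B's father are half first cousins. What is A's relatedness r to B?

Wright's path rule: contributions from independent ancestry routes add.
A and B are related in two ways: first cousins through their mothers (r = 1/8) and half second cousins through their fathers (r = 1/64).
r = 1/8 + 1/64 = 0.140625.

0.140625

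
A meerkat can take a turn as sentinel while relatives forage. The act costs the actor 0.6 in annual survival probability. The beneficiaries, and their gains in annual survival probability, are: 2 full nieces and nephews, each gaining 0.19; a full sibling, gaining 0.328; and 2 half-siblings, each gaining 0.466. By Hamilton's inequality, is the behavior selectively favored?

No

Hamilton's rule: the trait is favored when the sum of r·B over every recipient exceeds the actor's cost C.
r to a full niece or nephew = 0.25 (full aunt/uncle↔niece/nephew: two paths of length 3 through the shared grandparent pair: r = 2·(1/2)^3 = 1/4).
r to a full sibling = 0.5 (full sibs share both parents — two paths of length 2: r = 2·(1/2)^2 = 1/2).
r to a half-sibling = 1/4 (half-sibs share one parent — one path of length 2: r = (1/2)^2 = 1/4).
Summing one r·B term per recipient: 2·0.25·0.19 + 1·0.5·0.328 + 2·0.25·0.466 = 0.492.
0.492 < 0.6: the indirect benefit is less than the cost.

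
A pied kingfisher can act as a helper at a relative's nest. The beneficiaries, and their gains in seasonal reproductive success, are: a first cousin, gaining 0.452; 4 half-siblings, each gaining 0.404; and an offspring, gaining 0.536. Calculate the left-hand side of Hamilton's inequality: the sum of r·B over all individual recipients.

r to a first cousin = 1/8 (first cousins share one grandparent pair — two paths of length 4: r = 2·(1/2)^4 = 1/8).
r to a half-sibling = 1/4 (half-sibs share one parent — one path of length 2: r = (1/2)^2 = 1/4).
r to an offspring = 0.5 (one parent–offspring link: r = (1/2)^1 = 1/2).
Summing one r·B term per recipient: 1·0.125·0.452 + 4·0.25·0.404 + 1·0.5·0.536 = 0.7285.

0.7285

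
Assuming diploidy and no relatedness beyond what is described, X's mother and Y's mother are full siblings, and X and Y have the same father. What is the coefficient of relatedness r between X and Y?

0.375

Wright's path rule: contributions from independent ancestry routes add.
X and Y are related in two ways: first cousins through their mothers (r = 1/8) and half-sibs through their shared father (r = 1/4).
r = 1/8 + 1/4 = 3/8 = 0.375.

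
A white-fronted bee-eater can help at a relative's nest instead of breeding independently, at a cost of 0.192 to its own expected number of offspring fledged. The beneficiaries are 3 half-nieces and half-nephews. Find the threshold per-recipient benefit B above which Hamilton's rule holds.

r to a half-niece or half-nephew = 0.125 (half-aunt/uncle↔niece/nephew: one path of length 3: r = (1/2)^3 = 1/8).
Hamilton's rule with n recipients of equal r: n·r·B > C, so B > C/(n·r) = 0.192/(3·0.125) = 0.512.

0.512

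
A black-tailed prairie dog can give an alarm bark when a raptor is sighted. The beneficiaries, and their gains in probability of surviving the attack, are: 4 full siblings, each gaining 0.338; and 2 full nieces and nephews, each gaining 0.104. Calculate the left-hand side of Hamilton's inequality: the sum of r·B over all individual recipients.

r to a full sibling = 0.5 (full sibs share both parents — two paths of length 2: r = 2·(1/2)^2 = 1/2).
r to a full niece or nephew = 0.25 (full aunt/uncle↔niece/nephew: two paths of length 3 through the shared grandparent pair: r = 2·(1/2)^3 = 1/4).
Summing one r·B term per recipient: 4·0.5·0.338 + 2·0.25·0.104 = 0.728.

0.728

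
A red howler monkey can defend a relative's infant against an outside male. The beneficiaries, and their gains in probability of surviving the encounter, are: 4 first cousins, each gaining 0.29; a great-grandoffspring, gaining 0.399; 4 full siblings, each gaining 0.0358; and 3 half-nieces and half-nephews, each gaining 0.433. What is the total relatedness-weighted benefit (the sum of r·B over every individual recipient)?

r to a first cousin = 1/8 (first cousins share one grandparent pair — two paths of length 4: r = 2·(1/2)^4 = 1/8).
r to a great-grandoffspring = 1/8 (three parent–offspring links: r = (1/2)^3 = 1/8).
r to a full sibling = 0.5 (full sibs share both parents — two paths of length 2: r = 2·(1/2)^2 = 1/2).
r to a half-niece or half-nephew = 0.125 (half-aunt/uncle↔niece/nephew: one path of length 3: r = (1/2)^3 = 1/8).
Summing one r·B term per recipient: 4·0.125·0.29 + 1·0.125·0.399 + 4·0.5·0.0358 + 3·0.125·0.433 = 0.42885.

0.42885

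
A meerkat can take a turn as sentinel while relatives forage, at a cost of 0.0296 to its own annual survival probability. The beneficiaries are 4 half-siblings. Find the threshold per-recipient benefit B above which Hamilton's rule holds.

0.0296

r to a half-sibling = 1/4 (half-sibs share one parent — one path of length 2: r = (1/2)^2 = 1/4).
Hamilton's rule with n recipients of equal r: n·r·B > C, so B > C/(n·r) = 0.0296/(4·0.25) = 0.0296.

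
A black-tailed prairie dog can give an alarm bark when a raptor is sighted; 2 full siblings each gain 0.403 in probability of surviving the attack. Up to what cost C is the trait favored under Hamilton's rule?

0.403

r to a full sibling = 0.5 (full sibs share both parents — two paths of length 2: r = 2·(1/2)^2 = 1/2).
Hamilton's rule: n·r·B > C, so the trait is favored while C < n·r·B = 2·0.5·0.403 = 0.403.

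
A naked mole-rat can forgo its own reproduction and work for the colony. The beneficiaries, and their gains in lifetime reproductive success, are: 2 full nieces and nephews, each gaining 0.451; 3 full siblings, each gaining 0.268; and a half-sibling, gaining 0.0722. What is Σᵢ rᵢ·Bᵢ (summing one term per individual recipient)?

0.64555

r to a full niece or nephew = 0.25 (full aunt/uncle↔niece/nephew: two paths of length 3 through the shared grandparent pair: r = 2·(1/2)^3 = 1/4).
r to a full sibling = 0.5 (full sibs share both parents — two paths of length 2: r = 2·(1/2)^2 = 1/2).
r to a half-sibling = 1/4 (half-sibs share one parent — one path of length 2: r = (1/2)^2 = 1/4).
Summing one r·B term per recipient: 2·0.25·0.451 + 3·0.5·0.268 + 1·0.25·0.0722 = 0.64555.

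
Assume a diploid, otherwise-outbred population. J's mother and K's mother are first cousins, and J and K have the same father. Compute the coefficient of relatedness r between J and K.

With two independent routes of shared ancestry, r is the sum of the two contributions.
J and K are related in two ways: second cousins through their mothers (r = 1/32) and half-sibs through their shared father (r = 1/4).
r = 1/32 + 1/4 = 0.28125.

0.28125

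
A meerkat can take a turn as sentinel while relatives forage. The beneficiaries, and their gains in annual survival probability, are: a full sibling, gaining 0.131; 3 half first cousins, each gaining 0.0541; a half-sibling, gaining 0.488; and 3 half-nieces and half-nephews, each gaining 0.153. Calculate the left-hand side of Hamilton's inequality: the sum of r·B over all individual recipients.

0.25501875

r to a full sibling = 1/2 (full sibs share both parents — two paths of length 2: r = 2·(1/2)^2 = 1/2).
r to a half first cousin = 1/16 (half first cousins share one grandparent — one path of length 4: r = (1/2)^4 = 1/16).
r to a half-sibling = 0.25 (half-sibs share one parent — one path of length 2: r = (1/2)^2 = 1/4).
r to a half-niece or half-nephew = 1/8 (half-aunt/uncle↔niece/nephew: one path of length 3: r = (1/2)^3 = 1/8).
Summing one r·B term per recipient: 1·0.5·0.131 + 3·0.0625·0.0541 + 1·0.25·0.488 + 3·0.125·0.153 = 0.25501875.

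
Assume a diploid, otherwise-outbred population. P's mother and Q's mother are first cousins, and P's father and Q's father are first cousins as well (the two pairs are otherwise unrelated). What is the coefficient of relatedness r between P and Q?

0.0625

With two independent routes of shared ancestry, r is the sum of the two contributions.
P and Q are related in two ways: second cousins through their mothers (r = 1/32) and second cousins through their fathers (r = 1/32).
r = 1/32 + 1/32 = 1/16 = 0.0625.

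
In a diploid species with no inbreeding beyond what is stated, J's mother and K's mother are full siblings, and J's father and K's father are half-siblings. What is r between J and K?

Wright's path rule: contributions from independent ancestry routes add.
J and K are related in two ways: first cousins through their mothers (r = 1/8) and half first cousins through their fathers (r = 1/16).
r = 1/8 + 1/16 = 0.1875.

0.1875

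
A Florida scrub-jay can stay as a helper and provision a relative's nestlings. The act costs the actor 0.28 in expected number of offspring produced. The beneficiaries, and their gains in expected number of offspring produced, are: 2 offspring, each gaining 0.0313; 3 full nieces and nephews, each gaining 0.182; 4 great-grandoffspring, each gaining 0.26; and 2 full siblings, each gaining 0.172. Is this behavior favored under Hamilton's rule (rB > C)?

Hamilton's rule: the trait is favored when the sum of r·B over every recipient exceeds the actor's cost C.
r to an offspring = 1/2 (one parent–offspring link: r = (1/2)^1 = 1/2).
r to a full niece or nephew = 0.25 (full aunt/uncle↔niece/nephew: two paths of length 3 through the shared grandparent pair: r = 2·(1/2)^3 = 1/4).
r to a great-grandoffspring = 1/8 (three parent–offspring links: r = (1/2)^3 = 1/8).
r to a full sibling = 0.5 (full sibs share both parents — two paths of length 2: r = 2·(1/2)^2 = 1/2).
Summing one r·B term per recipient: 2·0.5·0.0313 + 3·0.25·0.182 + 4·0.125·0.26 + 2·0.5·0.172 = 0.4698.
0.4698 > 0.28: the indirect benefit exceeds the cost.

Yes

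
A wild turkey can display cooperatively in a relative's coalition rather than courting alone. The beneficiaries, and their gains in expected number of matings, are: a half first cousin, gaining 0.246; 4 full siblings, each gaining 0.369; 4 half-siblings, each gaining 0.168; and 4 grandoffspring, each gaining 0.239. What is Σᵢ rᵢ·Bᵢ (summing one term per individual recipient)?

r to a half first cousin = 0.0625 (half first cousins share one grandparent — one path of length 4: r = (1/2)^4 = 1/16).
r to a full sibling = 0.5 (full sibs share both parents — two paths of length 2: r = 2·(1/2)^2 = 1/2).
r to a half-sibling = 0.25 (half-sibs share one parent — one path of length 2: r = (1/2)^2 = 1/4).
r to a grandoffspring = 0.25 (two parent–offspring links: r = (1/2)^2 = 1/4).
Summing one r·B term per recipient: 1·0.0625·0.246 + 4·0.5·0.369 + 4·0.25·0.168 + 4·0.25·0.239 = 1.160375.

1.160375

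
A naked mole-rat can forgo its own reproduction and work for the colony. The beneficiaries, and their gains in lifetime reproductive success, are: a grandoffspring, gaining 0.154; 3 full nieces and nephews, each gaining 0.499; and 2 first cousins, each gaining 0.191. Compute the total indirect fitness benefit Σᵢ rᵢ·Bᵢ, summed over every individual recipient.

0.4605

r to a grandoffspring = 0.25 (two parent–offspring links: r = (1/2)^2 = 1/4).
r to a full niece or nephew = 1/4 (full aunt/uncle↔niece/nephew: two paths of length 3 through the shared grandparent pair: r = 2·(1/2)^3 = 1/4).
r to a first cousin = 1/8 (first cousins share one grandparent pair — two paths of length 4: r = 2·(1/2)^4 = 1/8).
Summing one r·B term per recipient: 1·0.25·0.154 + 3·0.25·0.499 + 2·0.125·0.191 = 0.4605.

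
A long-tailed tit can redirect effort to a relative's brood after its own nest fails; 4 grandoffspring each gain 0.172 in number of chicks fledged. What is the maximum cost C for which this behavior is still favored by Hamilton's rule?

r to a grandoffspring = 0.25 (two parent–offspring links: r = (1/2)^2 = 1/4).
Hamilton's rule: n·r·B > C, so the trait is favored while C < n·r·B = 4·0.25·0.172 = 0.172.

0.172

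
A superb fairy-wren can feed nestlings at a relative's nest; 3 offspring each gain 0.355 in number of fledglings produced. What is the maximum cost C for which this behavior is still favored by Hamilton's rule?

0.5325

r to an offspring = 0.5 (one parent–offspring link: r = (1/2)^1 = 1/2).
Hamilton's rule: n·r·B > C, so the trait is favored while C < n·r·B = 3·0.5·0.355 = 0.5325.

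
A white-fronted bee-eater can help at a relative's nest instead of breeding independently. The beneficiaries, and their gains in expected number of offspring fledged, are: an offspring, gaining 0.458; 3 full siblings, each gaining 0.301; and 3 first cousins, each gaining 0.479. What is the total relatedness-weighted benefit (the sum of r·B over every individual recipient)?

0.860125

r to an offspring = 1/2 (one parent–offspring link: r = (1/2)^1 = 1/2).
r to a full sibling = 0.5 (full sibs share both parents — two paths of length 2: r = 2·(1/2)^2 = 1/2).
r to a first cousin = 0.125 (first cousins share one grandparent pair — two paths of length 4: r = 2·(1/2)^4 = 1/8).
Summing one r·B term per recipient: 1·0.5·0.458 + 3·0.5·0.301 + 3·0.125·0.479 = 0.860125.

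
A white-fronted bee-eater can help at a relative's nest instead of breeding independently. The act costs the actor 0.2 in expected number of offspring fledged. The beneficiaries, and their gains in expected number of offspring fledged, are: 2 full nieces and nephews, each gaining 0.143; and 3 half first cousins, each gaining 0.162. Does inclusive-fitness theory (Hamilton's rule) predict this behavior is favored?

No

Hamilton's rule: the trait is favored when the sum of r·B over every recipient exceeds the actor's cost C.
r to a full niece or nephew = 0.25 (full aunt/uncle↔niece/nephew: two paths of length 3 through the shared grandparent pair: r = 2·(1/2)^3 = 1/4).
r to a half first cousin = 1/16 (half first cousins share one grandparent — one path of length 4: r = (1/2)^4 = 1/16).
Summing one r·B term per recipient: 2·0.25·0.143 + 3·0.0625·0.162 = 0.101875.
0.101875 < 0.2: the indirect benefit is less than the cost.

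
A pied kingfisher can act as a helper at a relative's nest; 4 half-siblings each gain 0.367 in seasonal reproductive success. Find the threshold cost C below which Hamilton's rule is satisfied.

r to a half-sibling = 1/4 (half-sibs share one parent — one path of length 2: r = (1/2)^2 = 1/4).
Hamilton's rule: n·r·B > C, so the trait is favored while C < n·r·B = 4·0.25·0.367 = 0.367.

0.367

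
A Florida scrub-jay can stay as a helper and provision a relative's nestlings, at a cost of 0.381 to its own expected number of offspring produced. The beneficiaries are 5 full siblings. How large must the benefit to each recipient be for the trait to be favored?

r to a full sibling = 0.5 (full sibs share both parents — two paths of length 2: r = 2·(1/2)^2 = 1/2).
Hamilton's rule with n recipients of equal r: n·r·B > C, so B > C/(n·r) = 0.381/(5·0.5) = 0.1524.

0.1524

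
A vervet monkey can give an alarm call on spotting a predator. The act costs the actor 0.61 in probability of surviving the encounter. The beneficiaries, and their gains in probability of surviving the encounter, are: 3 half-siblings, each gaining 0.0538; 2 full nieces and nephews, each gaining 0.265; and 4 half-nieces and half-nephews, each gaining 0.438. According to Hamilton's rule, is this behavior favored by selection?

No

Hamilton's rule: the trait is favored when the sum of r·B over every recipient exceeds the actor's cost C.
r to a half-sibling = 0.25 (half-sibs share one parent — one path of length 2: r = (1/2)^2 = 1/4).
r to a full niece or nephew = 0.25 (full aunt/uncle↔niece/nephew: two paths of length 3 through the shared grandparent pair: r = 2·(1/2)^3 = 1/4).
r to a half-niece or half-nephew = 1/8 (half-aunt/uncle↔niece/nephew: one path of length 3: r = (1/2)^3 = 1/8).
Summing one r·B term per recipient: 3·0.25·0.0538 + 2·0.25·0.265 + 4·0.125·0.438 = 0.39185.
0.39185 < 0.61: the indirect benefit is less than the cost.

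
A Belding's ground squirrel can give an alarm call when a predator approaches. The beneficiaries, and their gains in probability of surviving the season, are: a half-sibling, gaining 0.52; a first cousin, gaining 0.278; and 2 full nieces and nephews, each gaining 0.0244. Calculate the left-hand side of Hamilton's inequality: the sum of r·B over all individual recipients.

r to a half-sibling = 1/4 (half-sibs share one parent — one path of length 2: r = (1/2)^2 = 1/4).
r to a first cousin = 0.125 (first cousins share one grandparent pair — two paths of length 4: r = 2·(1/2)^4 = 1/8).
r to a full niece or nephew = 1/4 (full aunt/uncle↔niece/nephew: two paths of length 3 through the shared grandparent pair: r = 2·(1/2)^3 = 1/4).
Summing one r·B term per recipient: 1·0.25·0.52 + 1·0.125·0.278 + 2·0.25·0.0244 = 0.17695.

0.17695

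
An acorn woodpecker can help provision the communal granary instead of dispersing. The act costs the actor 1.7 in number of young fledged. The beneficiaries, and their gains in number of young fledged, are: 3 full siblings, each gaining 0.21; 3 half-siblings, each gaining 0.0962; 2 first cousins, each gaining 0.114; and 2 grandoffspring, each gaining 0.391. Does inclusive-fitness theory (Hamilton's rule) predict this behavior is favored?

Hamilton's rule: the trait is favored when the sum of r·B over every recipient exceeds the actor's cost C.
r to a full sibling = 0.5 (full sibs share both parents — two paths of length 2: r = 2·(1/2)^2 = 1/2).
r to a half-sibling = 1/4 (half-sibs share one parent — one path of length 2: r = (1/2)^2 = 1/4).
r to a first cousin = 0.125 (first cousins share one grandparent pair — two paths of length 4: r = 2·(1/2)^4 = 1/8).
r to a grandoffspring = 0.25 (two parent–offspring links: r = (1/2)^2 = 1/4).
Summing one r·B term per recipient: 3·0.5·0.21 + 3·0.25·0.0962 + 2·0.125·0.114 + 2·0.25·0.391 = 0.61115.
0.61115 < 1.7: the indirect benefit is less than the cost.

No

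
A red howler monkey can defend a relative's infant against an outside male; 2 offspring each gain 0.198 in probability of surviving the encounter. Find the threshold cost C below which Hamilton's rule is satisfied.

r to an offspring = 1/2 (one parent–offspring link: r = (1/2)^1 = 1/2).
Hamilton's rule: n·r·B > C, so the trait is favored while C < n·r·B = 2·0.5·0.198 = 0.198.

0.198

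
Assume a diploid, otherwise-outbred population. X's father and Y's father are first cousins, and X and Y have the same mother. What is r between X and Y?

Independent pedigree routes through distinct common ancestors add.
X and Y are related in two ways: second cousins through their fathers (r = 1/32) and half-sibs through their shared mother (r = 1/4).
r = 1/32 + 1/4 = 9/32 = 0.28125.

0.28125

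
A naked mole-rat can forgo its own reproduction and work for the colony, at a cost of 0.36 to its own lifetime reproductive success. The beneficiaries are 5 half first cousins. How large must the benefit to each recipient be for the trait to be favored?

r to a half first cousin = 0.0625 (half first cousins share one grandparent — one path of length 4: r = (1/2)^4 = 1/16).
Hamilton's rule with n recipients of equal r: n·r·B > C, so B > C/(n·r) = 0.36/(5·0.0625) = 1.152.

1.152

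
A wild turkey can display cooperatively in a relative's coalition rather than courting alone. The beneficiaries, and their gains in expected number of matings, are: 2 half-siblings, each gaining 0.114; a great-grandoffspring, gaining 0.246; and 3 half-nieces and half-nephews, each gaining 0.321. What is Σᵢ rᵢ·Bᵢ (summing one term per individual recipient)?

0.208125

r to a half-sibling = 1/4 (half-sibs share one parent — one path of length 2: r = (1/2)^2 = 1/4).
r to a great-grandoffspring = 1/8 (three parent–offspring links: r = (1/2)^3 = 1/8).
r to a half-niece or half-nephew = 0.125 (half-aunt/uncle↔niece/nephew: one path of length 3: r = (1/2)^3 = 1/8).
Summing one r·B term per recipient: 2·0.25·0.114 + 1·0.125·0.246 + 3·0.125·0.321 = 0.208125.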